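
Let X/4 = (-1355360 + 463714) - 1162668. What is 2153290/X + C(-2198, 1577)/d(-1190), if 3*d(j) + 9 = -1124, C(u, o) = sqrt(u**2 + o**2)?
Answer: -1076645/4108628 - 3*sqrt(7318133)/1133 ≈ -7.4250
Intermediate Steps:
C(u, o) = sqrt(o**2 + u**2)
X = -8217256 (X = 4*((-1355360 + 463714) - 1162668) = 4*(-891646 - 1162668) = 4*(-2054314) = -8217256)
d(j) = -1133/3 (d(j) = -3 + (1/3)*(-1124) = -3 - 1124/3 = -1133/3)
2153290/X + C(-2198, 1577)/d(-1190) = 2153290/(-8217256) + sqrt(1577**2 + (-2198)**2)/(-1133/3) = 2153290*(-1/8217256) + sqrt(2486929 + 4831204)*(-3/1133) = -1076645/4108628 + sqrt(7318133)*(-3/1133) = -1076645/4108628 - 3*sqrt(7318133)/1133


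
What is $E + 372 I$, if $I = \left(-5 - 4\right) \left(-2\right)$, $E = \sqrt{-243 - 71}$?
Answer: $6696 + i \sqrt{314} \approx 6696.0 + 17.72 i$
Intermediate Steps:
$E = i \sqrt{314}$ ($E = \sqrt{-314} = i \sqrt{314} \approx 17.72 i$)
$I = 18$ ($I = \left(-9\right) \left(-2\right) = 18$)
$E + 372 I = i \sqrt{314} + 372 \cdot 18 = i \sqrt{314} + 6696 = 6696 + i \sqrt{314}$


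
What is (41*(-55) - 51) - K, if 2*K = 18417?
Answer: -23029/2 ≈ -11515.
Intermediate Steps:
K = 18417/2 (K = (½)*18417 = 18417/2 ≈ 9208.5)
(41*(-55) - 51) - K = (41*(-55) - 51) - 1*18417/2 = (-2255 - 51) - 18417/2 = -2306 - 18417/2 = -23029/2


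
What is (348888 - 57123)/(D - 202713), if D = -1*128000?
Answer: -291765/330713 ≈ -0.88223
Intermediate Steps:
D = -128000
(348888 - 57123)/(D - 202713) = (348888 - 57123)/(-128000 - 202713) = 291765/(-330713) = 291765*(-1/330713) = -291765/330713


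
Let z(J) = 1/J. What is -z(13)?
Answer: -1/13 ≈ -0.076923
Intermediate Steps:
-z(13) = -1/13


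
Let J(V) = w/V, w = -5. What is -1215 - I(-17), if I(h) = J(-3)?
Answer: -3650/3 ≈ -1216.7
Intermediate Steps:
J(V) = -5/V
I(h) = 5/3 (I(h) = -5/(-3) = -5*(-⅓) = 5/3)
-1215 - I(-17) = -1215 - 1*5/3 = -1215 - 5/3 = -3650/3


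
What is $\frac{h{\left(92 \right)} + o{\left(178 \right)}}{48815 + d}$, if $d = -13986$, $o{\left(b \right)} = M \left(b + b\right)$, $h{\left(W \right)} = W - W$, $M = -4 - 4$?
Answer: $- \frac{2848}{34829} \approx -0.081771$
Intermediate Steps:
$M = -8$
$h{\left(W \right)} = 0$
$o{\left(b \right)} = - 16 b$ ($o{\left(b \right)} = - 8 \left(b + b\right) = - 8 \cdot 2 b = - 16 b$)
$\frac{h{\left(92 \right)} + o{\left(178 \right)}}{48815 + d} = \frac{0 - 2848}{48815 - 13986} = \frac{0 - 2848}{34829} = \left(-2848\right) \frac{1}{34829} = - \frac{2848}{34829}$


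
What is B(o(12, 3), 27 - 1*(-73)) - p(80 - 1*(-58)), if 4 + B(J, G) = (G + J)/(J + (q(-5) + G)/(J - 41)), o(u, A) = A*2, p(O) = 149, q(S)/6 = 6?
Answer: -3806/37 ≈ -102.86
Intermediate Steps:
q(S) = 36 (q(S) = 6*6 = 36)
o(u, A) = 2*A
B(J, G) = -4 + (G + J)/(J + (36 + G)/(-41 + J)) (B(J, G) = -4 + (G + J)/(J + (36 + G)/(J - 41)) = -4 + (G + J)/(J + (36 + G)/(-41 + J)))
B(o(12, 3), 27 - 1*(-73)) - p(80 - 1*(-58)) = (-144 - 45*(27 - 1*(-73)) - 3*(2*3)**2 + 123*(2*3) + (27 - 1*(-73))*(2*3))/(36 + (27 - 1*(-73)) + (2*3)**2 - 82*3) - 1*149 = (-144 - 45*(27 + 73) - 3*6**2 + 123*6 + (27 + 73)*6)/(36 + (27 + 73) + 6**2 - 41*6) - 149 = (-144 - 45*100 - 3*36 + 738 + 100*6)/(36 + 100 + 36 - 246) - 149 = (-144 - 4500 - 108 + 738 + 600)/(-74) - 149 = -1/74*(-3414) - 149 = 1707/37 - 149 = -3806/37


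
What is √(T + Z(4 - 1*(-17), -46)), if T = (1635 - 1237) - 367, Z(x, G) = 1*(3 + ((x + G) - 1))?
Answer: 2*√2 ≈ 2.8284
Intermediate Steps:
Z(x, G) = 2 + G + x (Z(x, G) = 1*(3 + ((G + x) - 1)) = 1*(3 + (-1 + G + x)) = 1*(2 + G + x) = 2 + G + x)
T = 31 (T = 398 - 367 = 31)
√(T + Z(4 - 1*(-17), -46)) = √(31 + (2 - 46 + (4 - 1*(-17)))) = √(31 + (2 - 46 + (4 + 17))) = √(31 + (2 - 46 + 21)) = √(31 - 23) = √8 = 2*√2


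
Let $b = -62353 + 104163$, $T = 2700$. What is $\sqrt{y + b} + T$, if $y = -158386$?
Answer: $2700 + 4 i \sqrt{7286} \approx 2700.0 + 341.43 i$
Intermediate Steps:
$b = 41810$
$\sqrt{y + b} + T = \sqrt{-158386 + 41810} + 2700 = \sqrt{-116576} + 2700 = 4 i \sqrt{7286} + 2700 = 2700 + 4 i \sqrt{7286}$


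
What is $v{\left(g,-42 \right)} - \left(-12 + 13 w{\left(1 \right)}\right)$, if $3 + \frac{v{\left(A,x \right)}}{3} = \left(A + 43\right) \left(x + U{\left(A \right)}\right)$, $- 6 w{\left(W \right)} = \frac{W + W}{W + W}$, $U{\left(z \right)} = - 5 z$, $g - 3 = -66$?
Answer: $- \frac{98249}{6} \approx -16375.0$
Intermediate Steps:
$g = -63$ ($g = 3 - 66 = -63$)
$w{\left(W \right)} = - \frac{1}{6}$ ($w{\left(W \right)} = - \frac{\left(W + W\right) \frac{1}{W + W}}{6} = - \frac{2 W \frac{1}{2 W}}{6} = \left(- \frac{1}{6}\right) 1 = - \frac{1}{6}$)
$v{\left(A,x \right)} = -9 + 3 \left(43 + A\right) \left(x - 5 A\right)$ ($v{\left(A,x \right)} = -9 + 3 \left(A + 43\right) \left(x - 5 A\right) = -9 + 3 \left(43 + A\right) \left(x - 5 A\right)$)
$v{\left(g,-42 \right)} - \left(-12 + 13 w{\left(1 \right)}\right) = \left(-9 - -40635 - 15 \left(-63\right)^{2} + 129 \left(-42\right) + 3 \left(-63\right) \left(-42\right)\right) - \left(-12 + 13 \left(- \frac{1}{6}\right)\right) = \left(-9 + 40635 - 59535 - 5418 + 7938\right) - \left(-12 - \frac{13}{6}\right) = \left(-9 + 40635 - 59535 - 5418 + 7938\right) - - \frac{85}{6} = -16389 + \frac{85}{6} = - \frac{98249}{6}$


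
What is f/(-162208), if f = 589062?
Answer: -294531/81104 ≈ -3.6315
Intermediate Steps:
f/(-162208) = 589062/(-162208) = 589062*(-1/162208) = -294531/81104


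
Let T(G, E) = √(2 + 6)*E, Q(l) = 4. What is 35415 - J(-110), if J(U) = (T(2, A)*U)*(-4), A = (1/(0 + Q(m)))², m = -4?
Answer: 35415 - 55*√2 ≈ 35337.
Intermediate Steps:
A = 1/16 (A = (1/(0 + 4))² = (1/4)² = (¼)² = 1/16 ≈ 0.062500)
T(G, E) = 2*E*√2 (T(G, E) = √8*E = (2*√2)*E = 2*E*√2)
J(U) = -U*√2/2 (J(U) = ((2*(1/16)*√2)*U)*(-4) = ((√2/8)*U)*(-4) = (U*√2/8)*(-4) = -U*√2/2)
35415 - J(-110) = 35415 - (-1)*(-110)*√2/2 = 35415 - 55*√2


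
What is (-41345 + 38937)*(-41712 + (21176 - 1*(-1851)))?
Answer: 44993480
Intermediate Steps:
(-41345 + 38937)*(-41712 + (21176 - 1*(-1851))) = -2408*(-41712 + (21176 + 1851)) = -2408*(-41712 + 23027) = -2408*(-18685) = 44993480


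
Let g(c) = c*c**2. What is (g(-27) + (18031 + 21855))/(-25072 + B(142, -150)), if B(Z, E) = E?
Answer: -20203/25222 ≈ -0.80101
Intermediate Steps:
g(c) = c**3
(g(-27) + (18031 + 21855))/(-25072 + B(142, -150)) = ((-27)**3 + (18031 + 21855))/(-25072 - 150) = (-19683 + 39886)/(-25222) = 20203*(-1/25222) = -20203/25222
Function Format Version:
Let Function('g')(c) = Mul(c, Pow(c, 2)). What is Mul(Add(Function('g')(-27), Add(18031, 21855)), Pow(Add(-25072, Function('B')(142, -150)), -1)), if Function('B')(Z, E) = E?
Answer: Rational(-20203, 25222) ≈ -0.80101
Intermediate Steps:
Function('g')(c) = Pow(c, 3)
Mul(Add(Function('g')(-27), Add(18031, 21855)), Pow(Add(-25072, Function('B')(142, -150)), -1)) = Mul(Add(Pow(-27, 3), Add(18031, 21855)), Pow(Add(-25072, -150), -1)) = Mul(Add(-19683, 39886), Pow(-25222, -1)) = Mul(20203, Rational(-1, 25222)) = Rational(-20203, 25222)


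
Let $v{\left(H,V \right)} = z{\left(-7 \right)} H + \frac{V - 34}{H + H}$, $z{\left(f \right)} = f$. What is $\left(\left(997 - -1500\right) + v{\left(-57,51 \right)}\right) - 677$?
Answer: $\frac{252949}{114} \approx 2218.9$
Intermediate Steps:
$v{\left(H,V \right)} = - 7 H + \frac{-34 + V}{2 H}$ ($v{\left(H,V \right)} = - 7 H + \frac{V - 34}{H + H} = - 7 H + \frac{-34 + V}{2 H}$)
$\left(\left(997 - -1500\right) + v{\left(-57,51 \right)}\right) - 677 = \left(\left(997 - -1500\right) + \frac{-34 + 51 - 14 \left(-57\right)^{2}}{2 \left(-57\right)}\right) - 677 = \left(\left(997 + 1500\right) + \frac{1}{2} \left(- \frac{1}{57}\right) \left(-34 + 51 - 45486\right)\right) - 677 = \left(2497 + \frac{1}{2} \left(- \frac{1}{57}\right) \left(-34 + 51 - 45486\right)\right) - 677 = \left(2497 + \frac{1}{2} \left(- \frac{1}{57}\right) \left(-45469\right)\right) - 677 = \left(2497 + \frac{45469}{114}\right) - 677 = \frac{330127}{114} - 677 = \frac{252949}{114}$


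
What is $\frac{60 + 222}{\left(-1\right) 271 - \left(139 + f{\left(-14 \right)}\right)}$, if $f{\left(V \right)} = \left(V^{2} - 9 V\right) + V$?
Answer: $- \frac{141}{359} \approx -0.39276$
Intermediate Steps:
$f{\left(V \right)} = V^{2} - 8 V$
$\frac{60 + 222}{\left(-1\right) 271 - \left(139 + f{\left(-14 \right)}\right)} = \frac{60 + 222}{\left(-1\right) 271 - \left(139 - 14 \left(-8 - 14\right)\right)} = \frac{282}{-271 - \left(139 - -308\right)} = \frac{282}{-271 - 447} = \frac{282}{-718} = 282 \left(- \frac{1}{718}\right) = - \frac{141}{359}$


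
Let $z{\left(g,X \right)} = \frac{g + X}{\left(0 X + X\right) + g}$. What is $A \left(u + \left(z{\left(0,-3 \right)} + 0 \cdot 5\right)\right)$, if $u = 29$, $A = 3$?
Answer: $90$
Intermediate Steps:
$z{\left(g,X \right)} = 1$ ($z{\left(g,X \right)} = \frac{X + g}{\left(0 + X\right) + g} = \frac{X + g}{X + g} = 1$)
$A \left(u + \left(z{\left(0,-3 \right)} + 0 \cdot 5\right)\right) = 3 \left(29 + \left(1 + 0 \cdot 5\right)\right) = 3 \left(29 + \left(1 + 0\right)\right) = 3 \left(29 + 1\right) = 3 \cdot 30 = 90$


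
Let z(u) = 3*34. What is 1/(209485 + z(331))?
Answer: 1/209587 ≈ 4.7713e-6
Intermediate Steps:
z(u) = 102
1/(209485 + z(331)) = 1/(209485 + 102) = 1/209587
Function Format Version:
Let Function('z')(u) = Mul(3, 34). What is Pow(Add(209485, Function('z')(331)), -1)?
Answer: Rational(1, 209587) ≈ 4.7713e-6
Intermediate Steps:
Function('z')(u) = 102
Pow(Add(209485, Function('z')(331)), -1) = Pow(Add(209485, 102), -1) = Pow(209587, -1) = Rational(1, 209587)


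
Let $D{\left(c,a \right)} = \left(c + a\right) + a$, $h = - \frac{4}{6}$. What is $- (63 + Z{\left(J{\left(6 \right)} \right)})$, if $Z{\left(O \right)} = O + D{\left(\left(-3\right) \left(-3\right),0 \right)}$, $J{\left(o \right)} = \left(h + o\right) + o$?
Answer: $- \frac{250}{3} \approx -83.333$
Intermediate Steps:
$h = - \frac{2}{3}$ ($h = \left(-4\right) \frac{1}{6} = - \frac{2}{3} \approx -0.66667$)
$D{\left(c,a \right)} = c + 2 a$ ($D{\left(c,a \right)} = \left(a + c\right) + a = c + 2 a$)
$J{\left(o \right)} = - \frac{2}{3} + 2 o$ ($J{\left(o \right)} = \left(- \frac{2}{3} + o\right) + o = - \frac{2}{3} + 2 o$)
$Z{\left(O \right)} = 9 + O$ ($Z{\left(O \right)} = O + \left(\left(-3\right) \left(-3\right) + 2 \cdot 0\right) = O + \left(9 + 0\right) = O + 9 = 9 + O$)
$- (63 + Z{\left(J{\left(6 \right)} \right)}) = - (63 + \left(9 + \left(- \frac{2}{3} + 2 \cdot 6\right)\right)) = - (63 + \left(9 + \left(- \frac{2}{3} + 12\right)\right)) = - (63 + \left(9 + \frac{34}{3}\right)) = - (63 + \frac{61}{3}) = \left(-1\right) \frac{250}{3} = - \frac{250}{3}$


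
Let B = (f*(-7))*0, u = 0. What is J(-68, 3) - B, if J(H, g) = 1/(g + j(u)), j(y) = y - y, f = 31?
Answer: ⅓ ≈ 0.33333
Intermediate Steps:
j(y) = 0
J(H, g) = 1/g (J(H, g) = 1/(g + 0) = 1/g)
B = 0 (B = (31*(-7))*0 = -217*0 = 0)
J(-68, 3) - B = 1/3 - 1*0 = ⅓ + 0 = ⅓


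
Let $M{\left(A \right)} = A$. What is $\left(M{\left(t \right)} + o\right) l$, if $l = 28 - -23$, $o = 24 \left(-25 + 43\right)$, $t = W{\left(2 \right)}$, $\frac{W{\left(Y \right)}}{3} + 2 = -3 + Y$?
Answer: $21573$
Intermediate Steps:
$W{\left(Y \right)} = -15 + 3 Y$ ($W{\left(Y \right)} = -6 + 3 \left(-3 + Y\right) = -6 + \left(-9 + 3 Y\right) = -15 + 3 Y$)
$t = -9$ ($t = -15 + 3 \cdot 2 = -15 + 6 = -9$)
$o = 432$ ($o = 24 \cdot 18 = 432$)
$l = 51$ ($l = 28 + 23 = 51$)
$\left(M{\left(t \right)} + o\right) l = \left(-9 + 432\right) 51 = 423 \cdot 51 = 21573$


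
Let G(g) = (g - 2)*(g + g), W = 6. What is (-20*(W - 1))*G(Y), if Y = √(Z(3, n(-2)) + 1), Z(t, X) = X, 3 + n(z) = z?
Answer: 800 + 800*I ≈ 800.0 + 800.0*I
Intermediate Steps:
n(z) = -3 + z
Y = 2*I (Y = √((-3 - 2) + 1) = √(-5 + 1) = √(-4) = 2*I ≈ 2.0*I)
G(g) = 2*g*(-2 + g) (G(g) = (-2 + g)*(2*g) = 2*g*(-2 + g))
(-20*(W - 1))*G(Y) = (-20*(6 - 1))*(2*(2*I)*(-2 + 2*I)) = (-20*5)*(4*I*(-2 + 2*I)) = -400*I*(-2 + 2*I)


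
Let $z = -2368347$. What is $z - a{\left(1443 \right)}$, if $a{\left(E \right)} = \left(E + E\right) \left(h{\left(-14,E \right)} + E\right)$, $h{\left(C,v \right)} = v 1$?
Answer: $-10697343$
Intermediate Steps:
$h{\left(C,v \right)} = v$
$a{\left(E \right)} = 4 E^{2}$ ($a{\left(E \right)} = \left(E + E\right) \left(E + E\right) = 2 E 2 E = 4 E^{2}$)
$z - a{\left(1443 \right)} = -2368347 - 4 \cdot 1443^{2} = -2368347 - 4 \cdot 2082249 = -2368347 - 8328996 = -10697343$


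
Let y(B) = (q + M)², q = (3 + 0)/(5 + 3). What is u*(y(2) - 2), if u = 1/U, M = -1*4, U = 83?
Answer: 713/5312 ≈ 0.13422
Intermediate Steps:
M = -4
q = 3/8 ≈ 0.37500
y(B) = 841/64 (y(B) = (3/8 - 4)² = (-29/8)² = 841/64)
u = 1/83 ≈ 0.012048
u*(y(2) - 2) = (841/64 - 2)/83 = (1/83)*(713/64) = 713/5312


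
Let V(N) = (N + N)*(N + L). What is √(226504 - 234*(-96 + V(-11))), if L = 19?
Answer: 2*√72538 ≈ 538.66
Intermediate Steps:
V(N) = 2*N*(19 + N) (V(N) = (N + N)*(N + 19) = (2*N)*(19 + N) = 2*N*(19 + N))
√(226504 - 234*(-96 + V(-11))) = √(226504 - 234*(-96 + 2*(-11)*(19 - 11))) = √(226504 - 234*(-96 + 2*(-11)*8)) = √(226504 - 234*(-96 - 176)) = √(226504 - 234*(-272)) = √(226504 + 63648) = √290152 = 2*√72538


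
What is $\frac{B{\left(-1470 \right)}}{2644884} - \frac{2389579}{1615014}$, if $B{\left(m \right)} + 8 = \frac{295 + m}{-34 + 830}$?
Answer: $- \frac{93164054741927}{62965437999024} \approx -1.4796$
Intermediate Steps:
$B{\left(m \right)} = - \frac{6073}{796} + \frac{m}{796}$ ($B{\left(m \right)} = -8 + \frac{295 + m}{-34 + 830} = -8 + \frac{295 + m}{796} = -8 + \left(295 + m\right) \frac{1}{796} = -8 + \left(\frac{295}{796} + \frac{m}{796}\right) = - \frac{6073}{796} + \frac{m}{796}$)
$\frac{B{\left(-1470 \right)}}{2644884} - \frac{2389579}{1615014} = \frac{- \frac{6073}{796} + \frac{1}{796} \left(-1470\right)}{2644884} - \frac{2389579}{1615014} = \left(- \frac{6073}{796} - \frac{735}{398}\right) \frac{1}{2644884} - \frac{2389579}{1615014} = \left(- \frac{7543}{796}\right) \frac{1}{2644884} - \frac{2389579}{1615014} = - \frac{7543}{2105327664} - \frac{2389579}{1615014} = - \frac{93164054741927}{62965437999024}$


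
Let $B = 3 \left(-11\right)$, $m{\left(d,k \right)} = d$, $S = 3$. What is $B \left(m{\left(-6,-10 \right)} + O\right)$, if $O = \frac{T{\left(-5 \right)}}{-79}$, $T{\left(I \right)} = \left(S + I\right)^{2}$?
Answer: $\frac{15774}{79} \approx 199.67$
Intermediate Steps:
$T{\left(I \right)} = \left(3 + I\right)^{2}$
$B = -33$
$O = - \frac{4}{79}$ ($O = \frac{\left(3 - 5\right)^{2}}{-79} = \left(-2\right)^{2} \left(- \frac{1}{79}\right) = 4 \left(- \frac{1}{79}\right) = - \frac{4}{79} \approx -0.050633$)
$B \left(m{\left(-6,-10 \right)} + O\right) = - 33 \left(-6 - \frac{4}{79}\right) = \left(-33\right) \left(- \frac{478}{79}\right) = \frac{15774}{79}$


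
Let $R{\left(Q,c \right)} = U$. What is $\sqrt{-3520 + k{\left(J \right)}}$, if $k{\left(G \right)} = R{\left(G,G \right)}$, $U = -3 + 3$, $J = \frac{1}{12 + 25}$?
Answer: $8 i \sqrt{55} \approx 59.33 i$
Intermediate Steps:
$J = \frac{1}{37} \approx 0.027027$
$U = 0$
$R{\left(Q,c \right)} = 0$
$k{\left(G \right)} = 0$
$\sqrt{-3520 + k{\left(J \right)}} = \sqrt{-3520 + 0} = \sqrt{-3520} = 8 i \sqrt{55}$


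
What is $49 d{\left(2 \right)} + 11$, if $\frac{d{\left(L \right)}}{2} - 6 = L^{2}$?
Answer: $991$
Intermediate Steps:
$d{\left(L \right)} = 12 + 2 L^{2}$
$49 d{\left(2 \right)} + 11 = 49 \left(12 + 2 \cdot 2^{2}\right) + 11 = 49 \left(12 + 2 \cdot 4\right) + 11 = 49 \left(12 + 8\right) + 11 = 49 \cdot 20 + 11 = 980 + 11 = 991$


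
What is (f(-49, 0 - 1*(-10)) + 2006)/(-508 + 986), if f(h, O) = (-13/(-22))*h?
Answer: 43495/10516 ≈ 4.1361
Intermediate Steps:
f(h, O) = 13*h/22 (f(h, O) = (-13*(-1/22))*h = 13*h/22)
(f(-49, 0 - 1*(-10)) + 2006)/(-508 + 986) = ((13/22)*(-49) + 2006)/(-508 + 986) = (-637/22 + 2006)/478 = (43495/22)*(1/478) = 43495/10516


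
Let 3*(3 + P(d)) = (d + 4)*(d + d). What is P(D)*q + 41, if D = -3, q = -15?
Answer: 116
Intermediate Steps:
P(d) = -3 + 2*d*(4 + d)/3 (P(d) = -3 + ((d + 4)*(d + d))/3 = -3 + ((4 + d)*(2*d))/3 = -3 + (2*d*(4 + d))/3 = -3 + 2*d*(4 + d)/3)
P(D)*q + 41 = (-3 + (2/3)*(-3)**2 + (8/3)*(-3))*(-15) + 41 = (-3 + (2/3)*9 - 8)*(-15) + 41 = (-3 + 6 - 8)*(-15) + 41 = -5*(-15) + 41 = 75 + 41 = 116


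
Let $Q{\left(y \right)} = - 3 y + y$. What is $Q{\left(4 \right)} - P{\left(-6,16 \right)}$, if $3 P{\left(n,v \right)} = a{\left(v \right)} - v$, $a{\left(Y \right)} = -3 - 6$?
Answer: $\frac{1}{3} \approx 0.33333$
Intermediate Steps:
$a{\left(Y \right)} = -9$ ($a{\left(Y \right)} = -3 - 6 = -9$)
$Q{\left(y \right)} = - 2 y$
$P{\left(n,v \right)} = -3 - \frac{v}{3}$ ($P{\left(n,v \right)} = \frac{-9 - v}{3} = -3 - \frac{v}{3}$)
$Q{\left(4 \right)} - P{\left(-6,16 \right)} = \left(-2\right) 4 - \left(-3 - \frac{16}{3}\right) = -8 - \left(-3 - \frac{16}{3}\right) = -8 - - \frac{25}{3} = -8 + \frac{25}{3} = \frac{1}{3}$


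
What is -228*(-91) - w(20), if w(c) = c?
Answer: 20728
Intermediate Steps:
-228*(-91) - w(20) = -228*(-91) - 1*20 = 20748 - 20 = 20728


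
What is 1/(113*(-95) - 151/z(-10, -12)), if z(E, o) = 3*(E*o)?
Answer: -360/3864751 ≈ -9.3150e-5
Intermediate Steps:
z(E, o) = 3*E*o
1/(113*(-95) - 151/z(-10, -12)) = 1/(113*(-95) - 151/(3*(-10)*(-12))) = 1/(-10735 - 151/360) = 1/(-3864751/360) = -360/3864751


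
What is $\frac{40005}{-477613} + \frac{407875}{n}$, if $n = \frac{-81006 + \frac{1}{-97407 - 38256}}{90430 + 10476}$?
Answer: $- \frac{2666746323170241305145}{5248736172891127} \approx -5.0807 \cdot 10^{5}$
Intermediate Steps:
$n = - \frac{10989516979}{13689210678}$ ($n = \frac{-81006 + \frac{1}{-135663}}{100906} = \left(-81006 - \frac{1}{135663}\right) \frac{1}{100906} = \left(- \frac{10989516979}{135663}\right) \frac{1}{100906} = - \frac{10989516979}{13689210678} \approx -0.80279$)
$\frac{40005}{-477613} + \frac{407875}{n} = \frac{40005}{-477613} + \frac{407875}{- \frac{10989516979}{13689210678}} = 40005 \left(- \frac{1}{477613}\right) + 407875 \left(- \frac{13689210678}{10989516979}\right) = - \frac{40005}{477613} - \frac{5583486805289250}{10989516979} = - \frac{2666746323170241305145}{5248736172891127}$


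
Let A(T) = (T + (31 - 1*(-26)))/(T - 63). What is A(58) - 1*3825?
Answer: -3848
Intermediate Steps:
A(T) = (57 + T)/(-63 + T) (A(T) = (T + (31 + 26))/(-63 + T) = (T + 57)/(-63 + T) = (57 + T)/(-63 + T))
A(58) - 1*3825 = (57 + 58)/(-63 + 58) - 1*3825 = 115/(-5) - 3825 = -⅕*115 - 3825 = -23 - 3825 = -3848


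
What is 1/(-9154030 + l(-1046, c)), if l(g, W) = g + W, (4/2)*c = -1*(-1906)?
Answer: -1/9154123 ≈ -1.0924e-7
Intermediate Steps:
c = 953 (c = (-1*(-1906))/2 = (½)*1906 = 953)
l(g, W) = W + g
1/(-9154030 + l(-1046, c)) = 1/(-9154030 + (953 - 1046)) = 1/(-9154030 - 93) = 1/(-9154123) = -1/9154123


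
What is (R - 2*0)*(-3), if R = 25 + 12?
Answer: -111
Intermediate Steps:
R = 37
(R - 2*0)*(-3) = (37 - 2*0)*(-3) = (37 + 0)*(-3) = 37*(-3) = -111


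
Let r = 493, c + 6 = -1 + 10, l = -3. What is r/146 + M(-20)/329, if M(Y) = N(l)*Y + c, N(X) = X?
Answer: 24485/6862 ≈ 3.5682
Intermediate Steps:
c = 3 (c = -6 + (-1 + 10) = -6 + 9 = 3)
M(Y) = 3 - 3*Y (M(Y) = -3*Y + 3 = 3 - 3*Y)
r/146 + M(-20)/329 = 493/146 + (3 - 3*(-20))/329 = 493*(1/146) + (3 + 60)*(1/329) = 493/146 + 63*(1/329) = 493/146 + 9/47 = 24485/6862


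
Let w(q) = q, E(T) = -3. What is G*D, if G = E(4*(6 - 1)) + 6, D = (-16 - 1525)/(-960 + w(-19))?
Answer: 4623/979 ≈ 4.7222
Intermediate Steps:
D = 1541/979 (D = (-16 - 1525)/(-960 - 19) = -1541/(-979) = -1541*(-1/979) = 1541/979 ≈ 1.5741)
G = 3 (G = -3 + 6 = 3)
G*D = 3*(1541/979) = 4623/979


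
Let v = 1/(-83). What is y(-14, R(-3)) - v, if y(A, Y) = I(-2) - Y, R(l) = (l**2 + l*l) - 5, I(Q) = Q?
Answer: -1244/83 ≈ -14.988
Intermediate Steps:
R(l) = -5 + 2*l**2 (R(l) = (l**2 + l**2) - 5 = 2*l**2 - 5 = -5 + 2*l**2)
y(A, Y) = -2 - Y
v = -1/83 ≈ -0.012048
y(-14, R(-3)) - v = (-2 - (-5 + 2*(-3)**2)) - 1*(-1/83) = (-2 - (-5 + 2*9)) + 1/83 = (-2 - (-5 + 18)) + 1/83 = (-2 - 1*13) + 1/83 = (-2 - 13) + 1/83 = -15 + 1/83 = -1244/83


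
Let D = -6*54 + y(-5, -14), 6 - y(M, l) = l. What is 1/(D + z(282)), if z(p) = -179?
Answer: -1/483 ≈ -0.0020704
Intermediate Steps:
y(M, l) = 6 - l
D = -304 (D = -6*54 + (6 - 1*(-14)) = -324 + (6 + 14) = -324 + 20 = -304)
1/(D + z(282)) = 1/(-304 - 179) = 1/(-483) = -1/483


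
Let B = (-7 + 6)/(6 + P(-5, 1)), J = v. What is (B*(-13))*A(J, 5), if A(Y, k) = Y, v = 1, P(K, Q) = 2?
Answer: 13/8 ≈ 1.6250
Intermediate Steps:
J = 1
B = -1/8 (B = (-7 + 6)/(6 + 2) = -1/8 ≈ -0.12500)
(B*(-13))*A(J, 5) = -1/8*(-13)*1 = (13/8)*1 = 13/8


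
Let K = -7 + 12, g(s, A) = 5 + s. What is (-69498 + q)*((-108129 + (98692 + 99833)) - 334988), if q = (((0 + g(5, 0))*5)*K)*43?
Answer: 14369290816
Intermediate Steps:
K = 5
q = 10750 (q = (((0 + (5 + 5))*5)*5)*43 = (((0 + 10)*5)*5)*43 = ((10*5)*5)*43 = (50*5)*43 = 250*43 = 10750)
(-69498 + q)*((-108129 + (98692 + 99833)) - 334988) = (-69498 + 10750)*((-108129 + (98692 + 99833)) - 334988) = -58748*((-108129 + 198525) - 334988) = -58748*(90396 - 334988) = -58748*(-244592) = 14369290816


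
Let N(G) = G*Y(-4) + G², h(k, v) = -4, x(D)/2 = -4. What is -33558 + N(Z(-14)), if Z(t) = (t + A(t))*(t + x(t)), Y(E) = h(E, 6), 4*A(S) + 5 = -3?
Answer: 88938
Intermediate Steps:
x(D) = -8 (x(D) = 2*(-4) = -8)
A(S) = -2 (A(S) = -5/4 + (¼)*(-3) = -5/4 - ¾ = -2)
Y(E) = -4
Z(t) = (-8 + t)*(-2 + t) (Z(t) = (t - 2)*(t - 8) = (-2 + t)*(-8 + t) = (-8 + t)*(-2 + t))
N(G) = G² - 4*G (N(G) = G*(-4) + G² = -4*G + G² = G² - 4*G)
-33558 + N(Z(-14)) = -33558 + (16 + (-14)² - 10*(-14))*(-4 + (16 + (-14)² - 10*(-14))) = -33558 + (16 + 196 + 140)*(-4 + (16 + 196 + 140)) = -33558 + 352*(-4 + 352) = -33558 + 352*348 = -33558 + 122496 = 88938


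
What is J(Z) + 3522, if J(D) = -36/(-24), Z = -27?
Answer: 7047/2 ≈ 3523.5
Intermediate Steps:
J(D) = 3/2 (J(D) = -36*(-1/24) = 3/2)
J(Z) + 3522 = 3/2 + 3522 = 7047/2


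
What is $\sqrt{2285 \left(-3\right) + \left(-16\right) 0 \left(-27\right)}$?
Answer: $i \sqrt{6855} \approx 82.795 i$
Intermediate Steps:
$\sqrt{2285 \left(-3\right) + \left(-16\right) 0 \left(-27\right)} = \sqrt{-6855 + 0 \left(-27\right)} = \sqrt{-6855 + 0} = \sqrt{-6855} = i \sqrt{6855}$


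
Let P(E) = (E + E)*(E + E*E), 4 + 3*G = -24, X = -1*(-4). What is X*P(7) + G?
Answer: 9380/3 ≈ 3126.7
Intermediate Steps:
X = 4
G = -28/3 (G = -4/3 + (⅓)*(-24) = -4/3 - 8 = -28/3 ≈ -9.3333)
P(E) = 2*E*(E + E²) (P(E) = (2*E)*(E + E²) = 2*E*(E + E²))
X*P(7) + G = 4*(2*7²*(1 + 7)) - 28/3 = 4*(2*49*8) - 28/3 = 4*784 - 28/3 = 3136 - 28/3 = 9380/3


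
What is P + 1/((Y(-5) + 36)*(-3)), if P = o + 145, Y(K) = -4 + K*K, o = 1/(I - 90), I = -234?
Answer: 892565/6156 ≈ 144.99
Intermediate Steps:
o = -1/324 (o = 1/(-234 - 90) = 1/(-324) = -1/324 ≈ -0.0030864)
Y(K) = -4 + K²
P = 46979/324 (P = -1/324 + 145 = 46979/324 ≈ 145.00)
P + 1/((Y(-5) + 36)*(-3)) = 46979/324 + 1/(((-4 + (-5)²) + 36)*(-3)) = 46979/324 + 1/(((-4 + 25) + 36)*(-3)) = 46979/324 + 1/((21 + 36)*(-3)) = 46979/324 + 1/(57*(-3)) = 46979/324 + 1/(-171) = 46979/324 - 1/171 = 892565/6156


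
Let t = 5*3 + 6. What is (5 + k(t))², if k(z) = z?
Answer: 676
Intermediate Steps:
t = 21 (t = 15 + 6 = 21)
(5 + k(t))² = (5 + 21)² = 26² = 676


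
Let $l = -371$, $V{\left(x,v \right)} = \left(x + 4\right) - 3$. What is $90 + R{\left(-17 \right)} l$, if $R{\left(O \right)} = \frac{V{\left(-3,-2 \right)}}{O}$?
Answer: $\frac{788}{17} \approx 46.353$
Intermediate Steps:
$V{\left(x,v \right)} = 1 + x$ ($V{\left(x,v \right)} = \left(4 + x\right) - 3 = 1 + x$)
$R{\left(O \right)} = - \frac{2}{O}$ ($R{\left(O \right)} = \frac{1 - 3}{O} = - \frac{2}{O}$)
$90 + R{\left(-17 \right)} l = 90 + - \frac{2}{-17} \left(-371\right) = 90 + \left(-2\right) \left(- \frac{1}{17}\right) \left(-371\right) = 90 + \frac{2}{17} \left(-371\right) = 90 - \frac{742}{17} = \frac{788}{17}$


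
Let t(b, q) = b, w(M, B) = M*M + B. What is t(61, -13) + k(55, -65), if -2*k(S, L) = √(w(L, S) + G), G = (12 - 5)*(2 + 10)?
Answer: 61 - √1091 ≈ 27.970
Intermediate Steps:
w(M, B) = B + M² (w(M, B) = M² + B = B + M²)
G = 84 (G = 7*12 = 84)
k(S, L) = -√(84 + S + L²)/2 (k(S, L) = -√((S + L²) + 84)/2 = -√(84 + S + L²)/2)
t(61, -13) + k(55, -65) = 61 - √(84 + 55 + (-65)²)/2 = 61 - √(84 + 55 + 4225)/2 = 61 - √1091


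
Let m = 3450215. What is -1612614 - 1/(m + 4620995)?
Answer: -13015746242941/8071210 ≈ -1.6126e+6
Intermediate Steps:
-1612614 - 1/(m + 4620995) = -1612614 - 1/(3450215 + 4620995) = -1612614 - 1/8071210 = -13015746242941/8071210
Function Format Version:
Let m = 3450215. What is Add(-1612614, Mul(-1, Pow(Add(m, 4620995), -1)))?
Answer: Rational(-13015746242941, 8071210) ≈ -1.6126e+6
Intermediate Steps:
Add(-1612614, Mul(-1, Pow(Add(m, 4620995), -1))) = Add(-1612614, Mul(-1, Pow(Add(3450215, 4620995), -1))) = Add(-1612614, Mul(-1, Pow(8071210, -1))) = Add(-1612614, Mul(-1, Rational(1, 8071210))) = Add(-1612614, Rational(-1, 8071210)) = Rational(-13015746242941, 8071210)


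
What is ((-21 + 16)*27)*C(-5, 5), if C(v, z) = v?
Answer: 675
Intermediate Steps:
((-21 + 16)*27)*C(-5, 5) = ((-21 + 16)*27)*(-5) = -5*27*(-5) = -135*(-5) = 675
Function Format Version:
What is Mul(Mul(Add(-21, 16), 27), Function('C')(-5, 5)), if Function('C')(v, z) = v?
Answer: 675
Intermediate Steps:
Mul(Mul(Add(-21, 16), 27), Function('C')(-5, 5)) = Mul(Mul(Add(-21, 16), 27), -5) = Mul(Mul(-5, 27), -5) = Mul(-135, -5) = 675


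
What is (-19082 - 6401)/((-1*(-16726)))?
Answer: -25483/16726 ≈ -1.5236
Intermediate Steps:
(-19082 - 6401)/((-1*(-16726))) = -25483/16726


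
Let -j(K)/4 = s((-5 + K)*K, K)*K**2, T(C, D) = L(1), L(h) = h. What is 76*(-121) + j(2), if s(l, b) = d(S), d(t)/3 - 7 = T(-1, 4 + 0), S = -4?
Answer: -9580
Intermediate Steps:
T(C, D) = 1
d(t) = 24 (d(t) = 21 + 3*1 = 21 + 3 = 24)
s(l, b) = 24
j(K) = -96*K**2
76*(-121) + j(2) = 76*(-121) - 96*2**2 = -9196 - 96*4 = -9196 - 384 = -9580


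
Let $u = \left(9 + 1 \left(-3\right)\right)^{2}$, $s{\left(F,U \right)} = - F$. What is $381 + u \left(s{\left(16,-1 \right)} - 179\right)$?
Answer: $-6639$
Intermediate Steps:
$u = 36$ ($u = \left(9 - 3\right)^{2} = 6^{2} = 36$)
$381 + u \left(s{\left(16,-1 \right)} - 179\right) = 381 + 36 \left(\left(-1\right) 16 - 179\right) = 381 + 36 \left(-16 - 179\right) = 381 + 36 \left(-195\right) = 381 - 7020 = -6639$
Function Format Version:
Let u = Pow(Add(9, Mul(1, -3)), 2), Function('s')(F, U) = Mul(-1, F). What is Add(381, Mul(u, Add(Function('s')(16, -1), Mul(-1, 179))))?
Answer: -6639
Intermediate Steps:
u = 36 (u = Pow(Add(9, -3), 2) = Pow(6, 2) = 36)
Add(381, Mul(u, Add(Function('s')(16, -1), Mul(-1, 179)))) = Add(381, Mul(36, Add(Mul(-1, 16), Mul(-1, 179)))) = Add(381, Mul(36, Add(-16, -179))) = Add(381, Mul(36, -195)) = Add(381, -7020) = -6639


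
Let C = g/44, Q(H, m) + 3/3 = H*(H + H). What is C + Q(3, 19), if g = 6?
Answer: 377/22 ≈ 17.136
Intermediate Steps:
Q(H, m) = -1 + 2*H² (Q(H, m) = -1 + H*(H + H) = -1 + H*(2*H) = -1 + 2*H²)
C = 3/22 (C = 6/44 = 6*(1/44) = 3/22 ≈ 0.13636)
C + Q(3, 19) = 3/22 + (-1 + 2*3²) = 3/22 + (-1 + 2*9) = 3/22 + (-1 + 18) = 3/22 + 17 = 377/22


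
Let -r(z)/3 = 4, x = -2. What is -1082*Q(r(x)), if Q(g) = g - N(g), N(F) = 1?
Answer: 14066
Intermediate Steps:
r(z) = -12 (r(z) = -3*4 = -12)
Q(g) = -1 + g (Q(g) = g - 1*1 = g - 1 = -1 + g)
-1082*Q(r(x)) = -1082*(-1 - 12) = -1082*(-13) = 14066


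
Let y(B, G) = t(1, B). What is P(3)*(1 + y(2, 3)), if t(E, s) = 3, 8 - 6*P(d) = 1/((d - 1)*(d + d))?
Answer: 95/18 ≈ 5.2778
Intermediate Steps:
P(d) = 4/3 - 1/(12*d*(-1 + d)) (P(d) = 4/3 - 1/((d - 1)*(d + d))/6 = 4/3 - 1/(2*d*(-1 + d))/6 = 4/3 - 1/(12*d*(-1 + d)))
y(B, G) = 3
P(3)*(1 + y(2, 3)) = ((1/12)*(-1 - 16*3 + 16*3²)/(3*(-1 + 3)))*(1 + 3) = ((1/12)*(⅓)*(-1 - 48 + 16*9)/2)*4 = ((1/12)*(⅓)*(½)*(-1 - 48 + 144))*4 = ((1/12)*(⅓)*(½)*95)*4 = (95/72)*4 = 95/18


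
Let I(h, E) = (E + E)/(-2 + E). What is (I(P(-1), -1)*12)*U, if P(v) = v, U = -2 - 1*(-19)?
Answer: 136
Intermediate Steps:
U = 17 (U = -2 + 19 = 17)
I(h, E) = 2*E/(-2 + E) (I(h, E) = (2*E)/(-2 + E) = 2*E/(-2 + E))
(I(P(-1), -1)*12)*U = ((2*(-1)/(-2 - 1))*12)*17 = ((2*(-1)/(-3))*12)*17 = ((2*(-1)*(-⅓))*12)*17 = ((⅔)*12)*17 = 8*17 = 136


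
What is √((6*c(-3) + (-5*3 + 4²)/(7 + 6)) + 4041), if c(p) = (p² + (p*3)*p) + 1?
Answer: 2*√180115/13 ≈ 65.292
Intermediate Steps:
c(p) = 1 + 4*p² (c(p) = (p² + (3*p)*p) + 1 = (p² + 3*p²) + 1 = 4*p² + 1 = 1 + 4*p²)
√((6*c(-3) + (-5*3 + 4²)/(7 + 6)) + 4041) = √((6*(1 + 4*(-3)²) + (-5*3 + 4²)/(7 + 6)) + 4041) = √((6*(1 + 4*9) + (-15 + 16)/13) + 4041) = √((6*(1 + 36) + 1*(1/13)) + 4041) = √((6*37 + 1/13) + 4041) = √((222 + 1/13) + 4041) = √(2887/13 + 4041) = √(55420/13) = 2*√180115/13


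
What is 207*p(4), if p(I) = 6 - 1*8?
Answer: -414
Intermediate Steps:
p(I) = -2 (p(I) = 6 - 8 = -2)
207*p(4) = 207*(-2) = -414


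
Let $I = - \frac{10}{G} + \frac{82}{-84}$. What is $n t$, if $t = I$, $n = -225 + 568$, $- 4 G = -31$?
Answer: $- \frac{144599}{186} \approx -777.41$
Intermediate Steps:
$G = \frac{31}{4}$ ($G = \left(- \frac{1}{4}\right) \left(-31\right) = \frac{31}{4} \approx 7.75$)
$I = - \frac{2951}{1302}$ ($I = - \frac{10}{\frac{31}{4}} + \frac{82}{-84} = \left(-10\right) \frac{4}{31} + 82 \left(- \frac{1}{84}\right) = - \frac{40}{31} - \frac{41}{42} = - \frac{2951}{1302} \approx -2.2665$)
$n = 343$
$t = - \frac{2951}{1302} \approx -2.2665$
$n t = 343 \left(- \frac{2951}{1302}\right) = - \frac{144599}{186}$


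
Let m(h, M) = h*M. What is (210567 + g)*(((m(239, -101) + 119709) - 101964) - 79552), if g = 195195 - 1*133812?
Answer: -23373014700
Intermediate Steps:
g = 61383 (g = 195195 - 133812 = 61383)
m(h, M) = M*h
(210567 + g)*(((m(239, -101) + 119709) - 101964) - 79552) = (210567 + 61383)*(((-101*239 + 119709) - 101964) - 79552) = 271950*(((-24139 + 119709) - 101964) - 79552) = 271950*((95570 - 101964) - 79552) = 271950*(-6394 - 79552) = 271950*(-85946) = -23373014700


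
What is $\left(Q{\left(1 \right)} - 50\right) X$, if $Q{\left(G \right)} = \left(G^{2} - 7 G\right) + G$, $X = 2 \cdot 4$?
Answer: $-440$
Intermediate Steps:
$X = 8$
$Q{\left(G \right)} = G^{2} - 6 G$
$\left(Q{\left(1 \right)} - 50\right) X = \left(1 \left(-6 + 1\right) - 50\right) 8 = \left(1 \left(-5\right) - 50\right) 8 = \left(-5 - 50\right) 8 = \left(-55\right) 8 = -440$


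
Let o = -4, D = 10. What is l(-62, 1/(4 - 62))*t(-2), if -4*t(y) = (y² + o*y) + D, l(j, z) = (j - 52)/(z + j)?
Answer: -1102/109 ≈ -10.110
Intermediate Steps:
l(j, z) = (-52 + j)/(j + z)
t(y) = -5/2 + y - y²/4 (t(y) = -((y² - 4*y) + 10)/4 = -(10 + y² - 4*y)/4 = -5/2 + y - y²/4)
l(-62, 1/(4 - 62))*t(-2) = ((-52 - 62)/(-62 + 1/(4 - 62)))*(-5/2 - 2 - ¼*(-2)²) = (-114/(-62 + 1/(-58)))*(-5/2 - 2 - ¼*4) = (-114/(-62 - 1/58))*(-5/2 - 2 - 1) = (-114/(-3597/58))*(-11/2) = -58/3597*(-114)*(-11/2) = (2204/1199)*(-11/2) = -1102/109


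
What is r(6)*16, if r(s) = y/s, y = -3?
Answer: -8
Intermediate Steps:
r(s) = -3/s
r(6)*16 = -3/6*16 = -3*⅙*16 = -½*16 = -8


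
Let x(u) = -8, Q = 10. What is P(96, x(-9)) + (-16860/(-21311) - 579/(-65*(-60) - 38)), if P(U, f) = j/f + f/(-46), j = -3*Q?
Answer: 17283321847/3785941772 ≈ 4.5651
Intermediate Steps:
j = -30 (j = -3*10 = -30)
P(U, f) = -30/f - f/46 (P(U, f) = -30/f + f/(-46) = -30/f + f*(-1/46) = -30/f - f/46)
P(96, x(-9)) + (-16860/(-21311) - 579/(-65*(-60) - 38)) = (-30/(-8) - 1/46*(-8)) + (-16860/(-21311) - 579/(-65*(-60) - 38)) = (-30*(-1/8) + 4/23) + (-16860*(-1/21311) - 579/(3900 - 38)) = (15/4 + 4/23) + (16860/21311 - 579/3862) = 361/92 + (16860/21311 - 579*1/3862) = 361/92 + (16860/21311 - 579/3862) = 361/92 + 52774251/82303082 = 17283321847/3785941772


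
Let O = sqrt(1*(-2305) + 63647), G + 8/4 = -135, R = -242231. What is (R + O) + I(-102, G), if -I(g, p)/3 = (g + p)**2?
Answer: -413594 + sqrt(61342) ≈ -4.1335e+5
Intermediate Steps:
G = -137 (G = -2 - 135 = -137)
O = sqrt(61342) (O = sqrt(-2305 + 63647) = sqrt(61342) ≈ 247.67)
I(g, p) = -3*(g + p)**2
(R + O) + I(-102, G) = (-242231 + sqrt(61342)) - 3*(-102 - 137)**2 = (-242231 + sqrt(61342)) - 3*(-239)**2 = (-242231 + sqrt(61342)) - 3*57121 = (-242231 + sqrt(61342)) - 171363 = -413594 + sqrt(61342)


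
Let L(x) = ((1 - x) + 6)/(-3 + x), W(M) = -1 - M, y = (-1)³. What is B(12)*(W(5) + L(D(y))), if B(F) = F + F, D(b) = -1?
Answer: -192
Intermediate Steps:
y = -1
L(x) = (7 - x)/(-3 + x)
B(F) = 2*F
B(12)*(W(5) + L(D(y))) = (2*12)*((-1 - 1*5) + (7 - 1*(-1))/(-3 - 1)) = 24*((-1 - 5) + (7 + 1)/(-4)) = 24*(-6 - ¼*8) = 24*(-6 - 2) = 24*(-8) = -192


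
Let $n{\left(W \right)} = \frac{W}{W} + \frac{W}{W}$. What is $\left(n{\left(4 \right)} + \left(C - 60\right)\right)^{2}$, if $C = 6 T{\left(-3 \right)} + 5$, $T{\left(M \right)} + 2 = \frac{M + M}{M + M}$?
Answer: $3481$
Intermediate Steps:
$T{\left(M \right)} = -1$ ($T{\left(M \right)} = -2 + \frac{M + M}{M + M} = -2 + \frac{2 M}{2 M} = -2 + 2 M \frac{1}{2 M} = -2 + 1 = -1$)
$n{\left(W \right)} = 2$ ($n{\left(W \right)} = 1 + 1 = 2$)
$C = -1$ ($C = 6 \left(-1\right) + 5 = -6 + 5 = -1$)
$\left(n{\left(4 \right)} + \left(C - 60\right)\right)^{2} = \left(2 - 61\right)^{2} = \left(-59\right)^{2} = 3481$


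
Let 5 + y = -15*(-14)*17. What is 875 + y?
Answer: 4440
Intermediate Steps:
y = 3565 (y = -5 - 15*(-14)*17 = -5 + 210*17 = -5 + 3570 = 3565)
875 + y = 875 + 3565 = 4440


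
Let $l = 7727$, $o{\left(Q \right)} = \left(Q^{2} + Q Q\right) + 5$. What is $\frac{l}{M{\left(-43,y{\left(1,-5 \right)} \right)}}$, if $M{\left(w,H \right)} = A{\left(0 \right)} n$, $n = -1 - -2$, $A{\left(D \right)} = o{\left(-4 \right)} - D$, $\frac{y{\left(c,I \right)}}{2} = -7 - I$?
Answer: $\frac{7727}{37} \approx 208.84$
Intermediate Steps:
$y{\left(c,I \right)} = -14 - 2 I$ ($y{\left(c,I \right)} = 2 \left(-7 - I\right) = -14 - 2 I$)
$o{\left(Q \right)} = 5 + 2 Q^{2}$ ($o{\left(Q \right)} = \left(Q^{2} + Q^{2}\right) + 5 = 2 Q^{2} + 5 = 5 + 2 Q^{2}$)
$A{\left(D \right)} = 37 - D$ ($A{\left(D \right)} = \left(5 + 2 \left(-4\right)^{2}\right) - D = \left(5 + 2 \cdot 16\right) - D = \left(5 + 32\right) - D = 37 - D$)
$n = 1$ ($n = -1 + 2 = 1$)
$M{\left(w,H \right)} = 37$ ($M{\left(w,H \right)} = \left(37 - 0\right) 1 = \left(37 + 0\right) 1 = 37 \cdot 1 = 37$)
$\frac{l}{M{\left(-43,y{\left(1,-5 \right)} \right)}} = \frac{7727}{37}$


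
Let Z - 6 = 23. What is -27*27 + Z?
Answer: -700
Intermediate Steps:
Z = 29 (Z = 6 + 23 = 29)
-27*27 + Z = -27*27 + 29 = -729 + 29 = -700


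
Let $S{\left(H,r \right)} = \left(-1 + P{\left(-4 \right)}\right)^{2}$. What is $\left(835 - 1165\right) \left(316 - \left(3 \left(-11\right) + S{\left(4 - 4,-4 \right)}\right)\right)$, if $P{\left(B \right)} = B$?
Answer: $-106920$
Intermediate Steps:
$S{\left(H,r \right)} = 25$ ($S{\left(H,r \right)} = \left(-1 - 4\right)^{2} = \left(-5\right)^{2} = 25$)
$\left(835 - 1165\right) \left(316 - \left(3 \left(-11\right) + S{\left(4 - 4,-4 \right)}\right)\right) = \left(835 - 1165\right) \left(316 - \left(3 \left(-11\right) + 25\right)\right) = - 330 \left(316 - \left(-33 + 25\right)\right) = - 330 \left(316 - -8\right) = - 330 \left(316 + 8\right) = \left(-330\right) 324 = -106920$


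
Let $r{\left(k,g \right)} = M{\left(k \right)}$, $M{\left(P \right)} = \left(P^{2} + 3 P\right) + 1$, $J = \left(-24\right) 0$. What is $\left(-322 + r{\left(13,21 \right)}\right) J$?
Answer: $0$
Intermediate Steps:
$J = 0$
$M{\left(P \right)} = 1 + P^{2} + 3 P$
$r{\left(k,g \right)} = 1 + k^{2} + 3 k$
$\left(-322 + r{\left(13,21 \right)}\right) J = \left(-322 + \left(1 + 13^{2} + 3 \cdot 13\right)\right) 0 = \left(-322 + \left(1 + 169 + 39\right)\right) 0 = \left(-322 + 209\right) 0 = \left(-113\right) 0 = 0$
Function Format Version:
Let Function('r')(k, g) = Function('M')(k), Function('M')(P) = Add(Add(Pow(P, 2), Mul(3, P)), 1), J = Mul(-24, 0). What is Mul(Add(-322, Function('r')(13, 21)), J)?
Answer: 0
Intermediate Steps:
J = 0
Function('M')(P) = Add(1, Pow(P, 2), Mul(3, P))
Function('r')(k, g) = Add(1, Pow(k, 2), Mul(3, k))
Mul(Add(-322, Function('r')(13, 21)), J) = Mul(Add(-322, Add(1, Pow(13, 2), Mul(3, 13))), 0) = Mul(Add(-322, Add(1, 169, 39)), 0) = Mul(Add(-322, 209), 0) = Mul(-113, 0) = 0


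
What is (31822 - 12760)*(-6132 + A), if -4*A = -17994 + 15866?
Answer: -106747200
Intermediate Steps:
A = 532 (A = -(-17994 + 15866)/4 = -1/4*(-2128) = 532)
(31822 - 12760)*(-6132 + A) = (31822 - 12760)*(-6132 + 532) = 19062*(-5600) = -106747200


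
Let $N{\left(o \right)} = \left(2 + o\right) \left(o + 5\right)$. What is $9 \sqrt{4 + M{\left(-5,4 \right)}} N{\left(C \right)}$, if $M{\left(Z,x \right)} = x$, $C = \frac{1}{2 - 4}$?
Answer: $\frac{243 \sqrt{2}}{2} \approx 171.83$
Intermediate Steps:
$C = - \frac{1}{2}$ ($C = \frac{1}{-2} = - \frac{1}{2} \approx -0.5$)
$N{\left(o \right)} = \left(2 + o\right) \left(5 + o\right)$
$9 \sqrt{4 + M{\left(-5,4 \right)}} N{\left(C \right)} = 9 \sqrt{4 + 4} \left(10 + \left(- \frac{1}{2}\right)^{2} + 7 \left(- \frac{1}{2}\right)\right) = 9 \sqrt{8} \left(10 + \frac{1}{4} - \frac{7}{2}\right) = 9 \cdot 2 \sqrt{2} \cdot \frac{27}{4} = 18 \sqrt{2} \cdot \frac{27}{4} = \frac{243 \sqrt{2}}{2}$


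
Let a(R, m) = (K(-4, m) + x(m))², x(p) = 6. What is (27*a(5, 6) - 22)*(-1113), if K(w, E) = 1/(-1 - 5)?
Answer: -3992331/4 ≈ -9.9808e+5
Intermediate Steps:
K(w, E) = -⅙ (K(w, E) = 1/(-6) = -⅙)
a(R, m) = 1225/36 (a(R, m) = (-⅙ + 6)² = (35/6)² = 1225/36)
(27*a(5, 6) - 22)*(-1113) = (27*(1225/36) - 22)*(-1113) = (3675/4 - 22)*(-1113) = (3587/4)*(-1113) = -3992331/4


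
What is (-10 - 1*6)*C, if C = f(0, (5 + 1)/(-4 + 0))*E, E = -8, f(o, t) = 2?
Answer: 256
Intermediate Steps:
C = -16 (C = 2*(-8) = -16)
(-10 - 1*6)*C = (-10 - 1*6)*(-16) = (-10 - 6)*(-16) = -16*(-16) = 256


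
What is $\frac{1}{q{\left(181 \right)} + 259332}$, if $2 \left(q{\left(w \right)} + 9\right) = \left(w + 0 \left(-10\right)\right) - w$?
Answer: $\frac{1}{259323} \approx 3.8562 \cdot 10^{-6}$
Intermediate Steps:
$q{\left(w \right)} = -9$ ($q{\left(w \right)} = -9 + \frac{\left(w + 0 \left(-10\right)\right) - w}{2} = -9 + \frac{\left(w + 0\right) - w}{2} = -9 + \frac{w - w}{2} = -9 + \frac{1}{2} \cdot 0 = -9 + 0 = -9$)
$\frac{1}{q{\left(181 \right)} + 259332} = \frac{1}{-9 + 259332} = \frac{1}{259323}$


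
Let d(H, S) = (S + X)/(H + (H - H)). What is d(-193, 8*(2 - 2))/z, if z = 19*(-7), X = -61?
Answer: -61/25669 ≈ -0.0023764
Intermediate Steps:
z = -133
d(H, S) = (-61 + S)/H (d(H, S) = (S - 61)/(H + (H - H)) = (-61 + S)/(H + 0) = (-61 + S)/H)
d(-193, 8*(2 - 2))/z = ((-61 + 8*(2 - 2))/(-193))/(-133) = -(-61 + 8*0)/193*(-1/133) = -(-61 + 0)/193*(-1/133) = -1/193*(-61)*(-1/133) = (61/193)*(-1/133) = -61/25669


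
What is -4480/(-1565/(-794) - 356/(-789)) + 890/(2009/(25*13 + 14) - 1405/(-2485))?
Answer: -1421045800750065/829841264834 ≈ -1712.4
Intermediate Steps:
-4480/(-1565/(-794) - 356/(-789)) + 890/(2009/(25*13 + 14) - 1405/(-2485)) = -4480/(-1565*(-1/794) - 356*(-1/789)) + 890/(2009/(325 + 14) - 1405*(-1/2485)) = -4480/(1565/794 + 356/789) + 890/(2009/339 + 281/497) = -4480/1517449/626466 + 890/(2009*(1/339) + 281/497) = -4480*626466/1517449 + 890/(2009/339 + 281/497) = -2806567680/1517449 + 890/(1093732/168483) = -2806567680/1517449 + 890*(168483/1093732) = -2806567680/1517449 + 74974935/546866 = -1421045800750065/829841264834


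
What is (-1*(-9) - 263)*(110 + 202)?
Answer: -79248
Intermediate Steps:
(-1*(-9) - 263)*(110 + 202) = (9 - 263)*312 = -254*312 = -79248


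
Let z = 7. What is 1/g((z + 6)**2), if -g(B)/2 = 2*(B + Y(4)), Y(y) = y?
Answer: -1/692 ≈ -0.0014451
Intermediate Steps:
g(B) = -16 - 4*B (g(B) = -4*(B + 4) = -4*(4 + B) = -2*(8 + 2*B) = -16 - 4*B)
1/g((z + 6)**2) = 1/(-16 - 4*(7 + 6)**2) = 1/(-16 - 4*13**2) = 1/(-16 - 4*169) = 1/(-16 - 676) = 1/(-692) = -1/692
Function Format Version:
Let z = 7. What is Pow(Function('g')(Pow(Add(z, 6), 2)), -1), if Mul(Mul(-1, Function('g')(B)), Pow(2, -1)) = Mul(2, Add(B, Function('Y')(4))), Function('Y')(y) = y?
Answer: Rational(-1, 692) ≈ -0.0014451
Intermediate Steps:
Function('g')(B) = Add(-16, Mul(-4, B)) (Function('g')(B) = Mul(-2, Mul(2, Add(B, 4))) = Mul(-2, Mul(2, Add(4, B))) = Mul(-2, Add(8, Mul(2, B))) = Add(-16, Mul(-4, B)))
Pow(Function('g')(Pow(Add(z, 6), 2)), -1) = Pow(Add(-16, Mul(-4, Pow(Add(7, 6), 2))), -1) = Pow(Add(-16, Mul(-4, Pow(13, 2))), -1) = Pow(Add(-16, Mul(-4, 169)), -1) = Pow(Add(-16, -676), -1) = Pow(-692, -1) = Rational(-1, 692)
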